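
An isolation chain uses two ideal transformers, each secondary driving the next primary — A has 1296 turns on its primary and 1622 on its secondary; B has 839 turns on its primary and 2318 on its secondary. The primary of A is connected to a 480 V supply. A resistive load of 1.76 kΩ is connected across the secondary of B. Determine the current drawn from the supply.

Secondary of A: V = 480.00 × 1622/1296 = 600.74 V.
Secondary of B: V = 600.74 × 2318/839 = 1659.7 V.
I_load = 1659.7/1760 = 0.94303 A, so P_out = 1659.7 × 0.94303 = 1565.2 W.
All ideal ⇒ P_in = P_out, so I_supply = 1565.2/480 = 3.26 A.

I_supply ≈ 3.26 A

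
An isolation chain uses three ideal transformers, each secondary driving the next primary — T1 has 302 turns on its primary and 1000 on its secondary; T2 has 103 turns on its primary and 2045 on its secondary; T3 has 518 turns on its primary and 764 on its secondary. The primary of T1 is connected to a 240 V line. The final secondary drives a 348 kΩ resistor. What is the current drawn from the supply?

Secondary of T1: V = 240.00 × 1000/302 = 794.70 V.
Secondary of T2: V = 794.70 × 2045/103 = 15778 V.
Secondary of T3: V = 15778 × 764/518 = 23271 V.
I_load = 23271/348000 = 0.066872 A, so P_out = 23271 × 0.066872 = 1556.2 W.
All ideal ⇒ P_in = P_out, so I_supply = 1556.2/240 = 6.48 A.

I_supply ≈ 6.48 A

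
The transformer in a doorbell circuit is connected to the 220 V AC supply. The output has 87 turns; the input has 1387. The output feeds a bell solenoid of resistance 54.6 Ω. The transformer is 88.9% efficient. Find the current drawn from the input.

I_in ≈ 0.0178 A

V_out = 220 × 87/1387 = 13.800 V.
I_out = V_out/R = 13.800/54.6 = 0.25274 A.
P_out = V_out I_out = 13.800 × 0.25274 = 3.4877 W.
P_in = P_out/η = 3.4877/0.889 = 3.9232 W.
I_in = P_in/V_in = 3.9232/220 = 0.0178 A.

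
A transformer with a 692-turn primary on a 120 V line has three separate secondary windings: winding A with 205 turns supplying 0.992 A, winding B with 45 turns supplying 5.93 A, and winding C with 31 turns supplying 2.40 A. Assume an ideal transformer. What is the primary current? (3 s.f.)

I_p ≈ 0.787 A

V_A = 120 × 205/692 = 35.549 V; V_B = 120 × 45/692 = 7.8035 V; V_C = 120 × 31/692 = 5.3757 V.
P_out = V_A I_A + V_B I_B + V_C I_C = 35.549×0.992 + 7.8035×5.93 + 5.3757×2.40 = 35.265 + 46.275 + 12.902 = 94.441 W.
Ideal ⇒ P_in = P_out, so I_p = P_out/V_p = 94.441/120 = 0.787 A.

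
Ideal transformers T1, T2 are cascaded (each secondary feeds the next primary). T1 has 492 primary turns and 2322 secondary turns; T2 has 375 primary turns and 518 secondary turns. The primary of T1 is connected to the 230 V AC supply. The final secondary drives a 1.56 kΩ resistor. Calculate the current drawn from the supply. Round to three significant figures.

Secondary of T1: V = 230.00 × 2322/492 = 1085.5 V.
Secondary of T2: V = 1085.5 × 518/375 = 1499.4 V.
I_load = 1499.4/1560 = 0.96117 A, so P_out = 1499.4 × 0.96117 = 1441.2 W.
All ideal ⇒ P_in = P_out, so I_supply = 1441.2/230 = 6.27 A.

I_supply ≈ 6.27 A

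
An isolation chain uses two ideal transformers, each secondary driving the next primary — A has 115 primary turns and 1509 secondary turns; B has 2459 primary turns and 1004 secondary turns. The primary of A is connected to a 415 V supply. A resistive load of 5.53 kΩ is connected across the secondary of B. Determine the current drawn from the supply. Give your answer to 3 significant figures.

I_supply ≈ 2.15 A

After A: V = 415.00 × 1509/115 = 5445.5 V.
After B: V = 5445.5 × 1004/2459 = 2223.4 V.
I_load = 2223.4/5530 = 0.40206 A, so P_out = 2223.4 × 0.40206 = 893.93 W.
All ideal ⇒ P_in = P_out, so I_supply = 893.93/415 = 2.15 A.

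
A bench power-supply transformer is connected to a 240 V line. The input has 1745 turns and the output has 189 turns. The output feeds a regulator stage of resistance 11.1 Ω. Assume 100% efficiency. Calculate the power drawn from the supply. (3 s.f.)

V_out = V_in × N_out/N_in = 240 × 189/1745 = 25.994 V.
I_out = V_out/R = 25.994/11.1 = 2.3418 A.
I_in = I_out × N_out/N_in = 2.3418 × 189/1745 = 0.25364 A.
P = V_in I_in = 240 × 0.25364 = 60.9 W.

P ≈ 60.9 W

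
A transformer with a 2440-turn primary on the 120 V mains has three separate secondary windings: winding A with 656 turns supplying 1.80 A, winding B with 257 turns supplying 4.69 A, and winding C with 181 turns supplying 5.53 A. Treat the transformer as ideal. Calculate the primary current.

V_A = 120 × 656/2440 = 32.262 V; V_B = 120 × 257/2440 = 12.639 V; V_C = 120 × 181/2440 = 8.9016 V.
P_out = V_A I_A + V_B I_B + V_C I_C = 32.262×1.80 + 12.639×4.69 + 8.9016×5.53 = 58.072 + 59.279 + 49.226 = 166.58 W.
Ideal ⇒ P_in = P_out, so I_p = P_out/V_p = 166.58/120 = 1.39 A.

I_p ≈ 1.39 A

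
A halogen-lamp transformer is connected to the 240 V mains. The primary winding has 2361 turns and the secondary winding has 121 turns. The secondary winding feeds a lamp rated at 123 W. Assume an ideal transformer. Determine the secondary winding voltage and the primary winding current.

V_s ≈ 12.3 V, I_p ≈ 0.513 A

V_s = V_p × N_s/N_p = 240 × 121/2361 = 12.300 V.
I_s = P/V_s = 123/12.300 = 10.000 A.
I_p = I_s × N_s/N_p = 10.000 × 121/2361 = 0.513 A.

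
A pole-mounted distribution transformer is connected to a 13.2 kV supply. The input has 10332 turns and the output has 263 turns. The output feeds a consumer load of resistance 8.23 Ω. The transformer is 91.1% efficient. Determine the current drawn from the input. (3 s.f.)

I_in ≈ 1.14 A

V_out = 13200 × 263/10332 = 336.00 V.
I_out = V_out/R = 336.00/8.23 = 40.827 A.
P_out = V_out I_out = 336.00 × 40.827 = 13718 W.
P_in = P_out/η = 13718/0.911 = 15058 W.
I_in = P_in/V_in = 15058/13200 = 1.14 A.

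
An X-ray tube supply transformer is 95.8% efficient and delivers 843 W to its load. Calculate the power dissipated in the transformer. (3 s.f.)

P_in = P_out/η = 843/0.958 = 879.958 W.
P_loss = P_in − P_out = 879.958 − 843 = 37.0 W.

P_loss ≈ 37.0 W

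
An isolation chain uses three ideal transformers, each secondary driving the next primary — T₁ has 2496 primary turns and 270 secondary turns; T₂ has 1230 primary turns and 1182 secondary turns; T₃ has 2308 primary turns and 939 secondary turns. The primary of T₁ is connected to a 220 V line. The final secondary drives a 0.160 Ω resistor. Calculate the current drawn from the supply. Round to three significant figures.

I_supply ≈ 2.46 A

Secondary of T₁: V = 220.00 × 270/2496 = 23.798 V.
Secondary of T₂: V = 23.798 × 1182/1230 = 22.869 V.
Secondary of T₃: V = 22.869 × 939/2308 = 9.3043 V.
I_load = 9.3043/0.160 = 58.152 A, so P_out = 9.3043 × 58.152 = 541.06 W.
All ideal ⇒ P_in = P_out, so I_supply = 541.06/220 = 2.46 A.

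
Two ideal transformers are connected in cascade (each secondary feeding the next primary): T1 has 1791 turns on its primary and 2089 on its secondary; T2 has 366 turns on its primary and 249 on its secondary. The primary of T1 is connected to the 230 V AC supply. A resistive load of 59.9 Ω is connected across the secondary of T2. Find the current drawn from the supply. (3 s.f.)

Secondary of T1: V = 230.00 × 2089/1791 = 268.27 V.
Secondary of T2: V = 268.27 × 249/366 = 182.51 V.
I_load = 182.51/59.9 = 3.0469 A, so P_out = 182.51 × 3.0469 = 556.10 W.
All ideal ⇒ P_in = P_out, so I_supply = 556.10/230 = 2.42 A.

I_supply ≈ 2.42 A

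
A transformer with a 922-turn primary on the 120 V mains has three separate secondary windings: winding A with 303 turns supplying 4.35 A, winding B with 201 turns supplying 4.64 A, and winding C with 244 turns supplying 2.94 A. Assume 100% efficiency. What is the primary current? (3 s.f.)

V_A = 120 × 303/922 = 39.436 V; V_B = 120 × 201/922 = 26.161 V; V_C = 120 × 244/922 = 31.757 V.
P_out = V_A I_A + V_B I_B + V_C I_C = 39.436×4.35 + 26.161×4.64 + 31.757×2.94 = 171.55 + 121.38 + 93.366 = 386.30 W.
Ideal ⇒ P_in = P_out, so I_p = P_out/V_p = 386.30/120 = 3.22 A.

I_p ≈ 3.22 A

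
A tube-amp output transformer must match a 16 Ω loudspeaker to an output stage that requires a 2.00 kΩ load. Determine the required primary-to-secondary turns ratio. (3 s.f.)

N_p/N_s ≈ 11.2

Z_p/Z_s = (N_p/N_s)², so N_p/N_s = √(2000/16) = √125 = 11.2.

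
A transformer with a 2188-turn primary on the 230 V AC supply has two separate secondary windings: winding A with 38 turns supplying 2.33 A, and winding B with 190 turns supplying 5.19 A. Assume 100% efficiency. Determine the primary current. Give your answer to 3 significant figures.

V_A = 230 × 38/2188 = 3.9945 V; V_B = 230 × 190/2188 = 19.973 V.
P_out = V_A I_A + V_B I_B = 3.9945×2.33 + 19.973×5.19 = 9.3072 + 103.66 = 112.96 W.
Ideal ⇒ P_in = P_out, so I_p = P_out/V_p = 112.96/230 = 0.491 A.

I_p ≈ 0.491 A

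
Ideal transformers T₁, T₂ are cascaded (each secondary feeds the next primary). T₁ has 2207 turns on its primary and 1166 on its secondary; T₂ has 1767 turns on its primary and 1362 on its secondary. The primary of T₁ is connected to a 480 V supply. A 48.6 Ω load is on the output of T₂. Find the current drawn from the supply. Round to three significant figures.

Secondary of T₁: V = 480.00 × 1166/2207 = 253.59 V.
Secondary of T₂: V = 253.59 × 1362/1767 = 195.47 V.
I_load = 195.47/48.6 = 4.0220 A, so P_out = 195.47 × 4.0220 = 786.18 W.
All ideal ⇒ P_in = P_out, so I_supply = 786.18/480 = 1.64 A.

I_supply ≈ 1.64 A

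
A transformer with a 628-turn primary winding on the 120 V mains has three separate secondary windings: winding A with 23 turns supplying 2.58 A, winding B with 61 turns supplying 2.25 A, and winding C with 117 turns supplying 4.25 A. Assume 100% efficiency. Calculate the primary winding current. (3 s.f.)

I_p ≈ 1.10 A

V_A = 120 × 23/628 = 4.3949 V; V_B = 120 × 61/628 = 11.656 V; V_C = 120 × 117/628 = 22.357 V.
P_out = V_A I_A + V_B I_B + V_C I_C = 4.3949×2.58 + 11.656×2.25 + 22.357×4.25 = 11.339 + 26.226 + 95.016 = 132.58 W.
Ideal ⇒ P_in = P_out, so I_p = P_out/V_p = 132.58/120 = 1.10 A.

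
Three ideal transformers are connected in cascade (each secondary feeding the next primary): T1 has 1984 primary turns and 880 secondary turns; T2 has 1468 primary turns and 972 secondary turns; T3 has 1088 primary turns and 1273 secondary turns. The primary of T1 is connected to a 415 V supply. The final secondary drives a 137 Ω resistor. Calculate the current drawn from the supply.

I_supply ≈ 0.358 A

Secondary of T1: V = 415.00 × 880/1984 = 184.07 V.
Secondary of T2: V = 184.07 × 972/1468 = 121.88 V.
Secondary of T3: V = 121.88 × 1273/1088 = 142.60 V.
I_load = 142.60/137 = 1.0409 A, so P_out = 142.60 × 1.0409 = 148.44 W.
All ideal ⇒ P_in = P_out, so I_supply = 148.44/415 = 0.358 A.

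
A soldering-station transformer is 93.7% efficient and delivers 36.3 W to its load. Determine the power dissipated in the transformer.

P_loss ≈ 2.44 W

P_in = P_out/η = 36.3/0.937 = 38.7407 W.
P_loss = P_in − P_out = 38.7407 − 36.3 = 2.44 W.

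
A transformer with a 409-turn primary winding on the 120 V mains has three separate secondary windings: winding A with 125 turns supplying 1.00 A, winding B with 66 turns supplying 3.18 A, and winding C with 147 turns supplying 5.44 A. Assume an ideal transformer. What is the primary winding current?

V_A = 120 × 125/409 = 36.675 V; V_B = 120 × 66/409 = 19.364 V; V_C = 120 × 147/409 = 43.130 V.
P_out = V_A I_A + V_B I_B + V_C I_C = 36.675×1.00 + 19.364×3.18 + 43.130×5.44 = 36.675 + 61.578 + 234.62 = 332.88 W.
Ideal ⇒ P_in = P_out, so I_p = P_out/V_p = 332.88/120 = 2.77 A.

I_p ≈ 2.77 A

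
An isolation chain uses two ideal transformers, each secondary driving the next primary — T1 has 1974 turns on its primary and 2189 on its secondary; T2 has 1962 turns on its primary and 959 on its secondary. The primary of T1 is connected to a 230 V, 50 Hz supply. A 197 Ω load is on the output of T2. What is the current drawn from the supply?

After T1: V = 230.00 × 2189/1974 = 255.05 V.
After T2: V = 255.05 × 959/1962 = 124.67 V.
I_load = 124.67/197 = 0.63282 A, so P_out = 124.67 × 0.63282 = 78.891 W.
All ideal ⇒ P_in = P_out, so I_supply = 78.891/230 = 0.343 A.

I_supply ≈ 0.343 A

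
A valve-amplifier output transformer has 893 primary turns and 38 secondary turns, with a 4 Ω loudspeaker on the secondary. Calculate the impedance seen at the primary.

Z_p ≈ 2210 Ω

Z_p = (N_p/N_s)² × Z_s = (893/38)² × 4 = 2210 Ω.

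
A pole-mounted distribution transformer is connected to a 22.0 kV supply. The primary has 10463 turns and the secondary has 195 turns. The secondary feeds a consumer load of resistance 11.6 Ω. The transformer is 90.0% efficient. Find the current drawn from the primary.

V_s = 22000 × 195/10463 = 410.02 V.
I_s = V_s/R = 410.02/11.6 = 35.346 A.
P_out = V_s I_s = 410.02 × 35.346 = 14493 W.
P_in = P_out/η = 14493/0.900 = 16103 W.
I_p = P_in/V_p = 16103/22000 = 0.732 A.

I_p ≈ 0.732 A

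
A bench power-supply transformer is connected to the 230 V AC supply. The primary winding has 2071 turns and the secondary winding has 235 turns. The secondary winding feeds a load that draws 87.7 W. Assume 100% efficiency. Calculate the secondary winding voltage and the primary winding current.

V_s = V_p × N_s/N_p = 230 × 235/2071 = 26.099 V.
I_s = P/V_s = 87.7/26.099 = 3.3603 A.
I_p = I_s × N_s/N_p = 3.3603 × 235/2071 = 0.381 A.

V_s ≈ 26.1 V, I_p ≈ 0.381 A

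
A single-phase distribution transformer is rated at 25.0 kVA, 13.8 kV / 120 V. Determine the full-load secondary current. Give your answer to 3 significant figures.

I_s ≈ 208 A

I_s = S/V_s = 25000/120 = 208 A.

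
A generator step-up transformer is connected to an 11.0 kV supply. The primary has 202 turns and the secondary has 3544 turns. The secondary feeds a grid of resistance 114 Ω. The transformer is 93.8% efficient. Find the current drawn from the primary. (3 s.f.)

V_s = 11000 × 3544/202 = 192990 V.
I_s = V_s/R = 192990/114 = 1692.9 A.
P_out = V_s I_s = 192990 × 1692.9 = 3.2671×10^8 W.
P_in = P_out/η = 3.2671×10^8/0.938 = 3.4831×10^8 W.
I_p = P_in/V_p = 3.4831×10^8/11000 = 31700 A.

I_p ≈ 31700 A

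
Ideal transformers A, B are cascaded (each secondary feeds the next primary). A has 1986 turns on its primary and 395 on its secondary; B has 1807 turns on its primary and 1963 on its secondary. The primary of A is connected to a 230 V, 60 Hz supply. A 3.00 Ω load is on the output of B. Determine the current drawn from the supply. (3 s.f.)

I_supply ≈ 3.58 A

After A: V = 230.00 × 395/1986 = 45.745 V.
After B: V = 45.745 × 1963/1807 = 49.694 V.
I_load = 49.694/3.00 = 16.565 A, so P_out = 49.694 × 16.565 = 823.18 W.
All ideal ⇒ P_in = P_out, so I_supply = 823.18/230 = 3.58 A.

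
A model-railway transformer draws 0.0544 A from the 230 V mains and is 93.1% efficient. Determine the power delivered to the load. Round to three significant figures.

P_out ≈ 11.6 W

P_in = V_p I_p = 230 × 0.0544 = 12.512 W.
P_out = η P_in = 0.931 × 12.512 = 11.6 W.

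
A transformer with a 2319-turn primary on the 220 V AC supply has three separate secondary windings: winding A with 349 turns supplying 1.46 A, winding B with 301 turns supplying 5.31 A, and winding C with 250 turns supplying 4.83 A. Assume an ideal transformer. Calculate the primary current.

I_p ≈ 1.43 A

V_A = 220 × 349/2319 = 33.109 V; V_B = 220 × 301/2319 = 28.555 V; V_C = 220 × 250/2319 = 23.717 V.
P_out = V_A I_A + V_B I_B + V_C I_C = 33.109×1.46 + 28.555×5.31 + 23.717×4.83 = 48.339 + 151.63 + 114.55 = 314.52 W.
Ideal ⇒ P_in = P_out, so I_p = P_out/V_p = 314.52/220 = 1.43 A.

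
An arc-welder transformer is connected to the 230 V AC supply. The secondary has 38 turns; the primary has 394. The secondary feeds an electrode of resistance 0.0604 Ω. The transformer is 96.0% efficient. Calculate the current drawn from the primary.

V_s = 230 × 38/394 = 22.183 V.
I_s = V_s/R = 22.183/0.0604 = 367.26 A.
P_out = V_s I_s = 22.183 × 367.26 = 8146.9 W.
P_in = P_out/η = 8146.9/0.960 = 8486.4 W.
I_p = P_in/V_p = 8486.4/230 = 36.9 A.

I_p ≈ 36.9 A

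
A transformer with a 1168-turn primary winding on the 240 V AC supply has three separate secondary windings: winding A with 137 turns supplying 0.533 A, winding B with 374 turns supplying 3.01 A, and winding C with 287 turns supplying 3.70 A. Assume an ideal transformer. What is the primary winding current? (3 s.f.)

I_p ≈ 1.94 A

V_A = 240 × 137/1168 = 28.151 V; V_B = 240 × 374/1168 = 76.849 V; V_C = 240 × 287/1168 = 58.973 V.
P_out = V_A I_A + V_B I_B + V_C I_C = 28.151×0.533 + 76.849×3.01 + 58.973×3.70 = 15.004 + 231.32 + 218.20 = 464.52 W.
Ideal ⇒ P_in = P_out, so I_p = P_out/V_p = 464.52/240 = 1.94 A.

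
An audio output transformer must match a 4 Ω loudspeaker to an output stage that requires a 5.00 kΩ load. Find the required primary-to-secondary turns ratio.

Z_p/Z_s = (N_p/N_s)², so N_p/N_s = √(5000/4) = √1250 = 35.4.

N_p/N_s ≈ 35.4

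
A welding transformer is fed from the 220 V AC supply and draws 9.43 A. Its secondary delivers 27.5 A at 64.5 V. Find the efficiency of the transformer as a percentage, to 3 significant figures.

P_in = 220 × 9.43 = 2074.60 W.
P_out = 64.5 × 27.5 = 1773.75 W.
η = P_out/P_in = 1773.75/2074.60 = 0.855.

η ≈ 85.5%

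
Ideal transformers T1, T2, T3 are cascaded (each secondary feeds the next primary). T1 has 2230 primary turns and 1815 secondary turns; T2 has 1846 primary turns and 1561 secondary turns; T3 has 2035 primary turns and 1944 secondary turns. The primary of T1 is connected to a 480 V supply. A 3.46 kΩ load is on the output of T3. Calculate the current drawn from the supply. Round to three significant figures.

I_supply ≈ 0.0600 A

Secondary of T1: V = 480.00 × 1815/2230 = 390.67 V.
Secondary of T2: V = 390.67 × 1561/1846 = 330.36 V.
Secondary of T3: V = 330.36 × 1944/2035 = 315.58 V.
I_load = 315.58/3460 = 0.091209 A, so P_out = 315.58 × 0.091209 = 28.784 W.
All ideal ⇒ P_in = P_out, so I_supply = 28.784/480 = 0.0600 A.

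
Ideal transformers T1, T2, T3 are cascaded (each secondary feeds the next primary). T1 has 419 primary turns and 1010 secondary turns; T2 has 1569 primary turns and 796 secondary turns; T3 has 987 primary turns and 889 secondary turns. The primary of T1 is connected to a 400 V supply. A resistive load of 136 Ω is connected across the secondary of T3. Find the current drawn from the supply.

After T1: V = 400.00 × 1010/419 = 964.20 V.
After T2: V = 964.20 × 796/1569 = 489.17 V.
After T3: V = 489.17 × 889/987 = 440.60 V.
I_load = 440.60/136 = 3.2397 A, so P_out = 440.60 × 3.2397 = 1427.4 W.
All ideal ⇒ P_in = P_out, so I_supply = 1427.4/400 = 3.57 A.

I_supply ≈ 3.57 A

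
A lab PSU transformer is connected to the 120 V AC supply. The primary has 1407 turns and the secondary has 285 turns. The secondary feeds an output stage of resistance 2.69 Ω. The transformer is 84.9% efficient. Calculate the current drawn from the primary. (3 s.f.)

V_s = 120 × 285/1407 = 24.307 V.
I_s = V_s/R = 24.307/2.69 = 9.0361 A.
P_out = V_s I_s = 24.307 × 9.0361 = 219.64 W.
P_in = P_out/η = 219.64/0.849 = 258.70 W.
I_p = P_in/V_p = 258.70/120 = 2.16 A.

I_p ≈ 2.16 A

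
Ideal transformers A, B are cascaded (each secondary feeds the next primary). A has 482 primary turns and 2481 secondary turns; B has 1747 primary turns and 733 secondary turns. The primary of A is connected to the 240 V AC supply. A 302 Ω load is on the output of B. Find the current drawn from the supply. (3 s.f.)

Secondary of A: V = 240.00 × 2481/482 = 1235.4 V.
Secondary of B: V = 1235.4 × 733/1747 = 518.32 V.
I_load = 518.32/302 = 1.7163 A, so P_out = 518.32 × 1.7163 = 889.60 W.
All ideal ⇒ P_in = P_out, so I_supply = 889.60/240 = 3.71 A.

I_supply ≈ 3.71 A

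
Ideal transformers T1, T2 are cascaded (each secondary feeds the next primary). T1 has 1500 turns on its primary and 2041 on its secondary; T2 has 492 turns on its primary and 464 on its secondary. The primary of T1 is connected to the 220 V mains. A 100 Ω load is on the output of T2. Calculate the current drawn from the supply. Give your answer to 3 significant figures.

I_supply ≈ 3.62 A

Secondary of T1: V = 220.00 × 2041/1500 = 299.35 V.
Secondary of T2: V = 299.35 × 464/492 = 282.31 V.
I_load = 282.31/100 = 2.8231 A, so P_out = 282.31 × 2.8231 = 796.99 W.
All ideal ⇒ P_in = P_out, so I_supply = 796.99/220 = 3.62 A.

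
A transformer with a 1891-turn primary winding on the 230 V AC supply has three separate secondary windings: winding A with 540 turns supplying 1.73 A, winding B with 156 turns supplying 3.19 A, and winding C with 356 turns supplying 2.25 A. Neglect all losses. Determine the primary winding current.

I_p ≈ 1.18 A

V_A = 230 × 540/1891 = 65.680 V; V_B = 230 × 156/1891 = 18.974 V; V_C = 230 × 356/1891 = 43.300 V.
P_out = V_A I_A + V_B I_B + V_C I_C = 65.680×1.73 + 18.974×3.19 + 43.300×2.25 = 113.63 + 60.527 + 97.425 = 271.58 W.
Ideal ⇒ P_in = P_out, so I_p = P_out/V_p = 271.58/230 = 1.18 A.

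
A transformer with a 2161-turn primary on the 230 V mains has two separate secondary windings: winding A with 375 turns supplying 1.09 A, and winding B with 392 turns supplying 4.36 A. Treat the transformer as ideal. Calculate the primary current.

V_A = 230 × 375/2161 = 39.912 V; V_B = 230 × 392/2161 = 41.721 V.
P_out = V_A I_A + V_B I_B = 39.912×1.09 + 41.721×4.36 = 43.504 + 181.91 = 225.41 W.
Ideal ⇒ P_in = P_out, so I_p = P_out/V_p = 225.41/230 = 0.980 A.

I_p ≈ 0.980 A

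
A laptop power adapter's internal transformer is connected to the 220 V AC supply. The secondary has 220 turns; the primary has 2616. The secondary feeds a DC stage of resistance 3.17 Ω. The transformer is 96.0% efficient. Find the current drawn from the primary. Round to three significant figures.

V_s = 220 × 220/2616 = 18.502 V.
I_s = V_s/R = 18.502/3.17 = 5.8364 A.
P_out = V_s I_s = 18.502 × 5.8364 = 107.98 W.
P_in = P_out/η = 107.98/0.960 = 112.48 W.
I_p = P_in/V_p = 112.48/220 = 0.511 A.

I_p ≈ 0.511 A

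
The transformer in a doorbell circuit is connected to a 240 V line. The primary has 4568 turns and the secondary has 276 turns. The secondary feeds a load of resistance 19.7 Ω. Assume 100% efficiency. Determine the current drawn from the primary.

V_s = V_p × N_s/N_p = 240 × 276/4568 = 14.501 V.
I_s = V_s/R = 14.501/19.7 = 0.73609 A.
For an ideal transformer I_p N_p = I_s N_s, so I_p = 0.73609 × 276/4568 = 0.0445 A.

I_p ≈ 0.0445 A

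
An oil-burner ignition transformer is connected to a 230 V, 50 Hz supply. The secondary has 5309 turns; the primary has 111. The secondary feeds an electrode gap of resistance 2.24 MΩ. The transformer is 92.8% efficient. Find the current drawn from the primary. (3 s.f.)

V_s = 230 × 5309/111 = 11001 V.
I_s = V_s/R = 11001/(2.24×10^6) = 0.0049110 A.
P_out = V_s I_s = 11001 × 0.0049110 = 54.024 W.
P_in = P_out/η = 54.024/0.928 = 58.216 W.
I_p = P_in/V_p = 58.216/230 = 0.253 A.

I_p ≈ 0.253 A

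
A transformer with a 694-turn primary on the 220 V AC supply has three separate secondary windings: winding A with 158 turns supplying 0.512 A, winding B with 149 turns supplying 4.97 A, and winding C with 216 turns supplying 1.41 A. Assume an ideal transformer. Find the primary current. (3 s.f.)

V_A = 220 × 158/694 = 50.086 V; V_B = 220 × 149/694 = 47.233 V; V_C = 220 × 216/694 = 68.473 V.
P_out = V_A I_A + V_B I_B + V_C I_C = 50.086×0.512 + 47.233×4.97 + 68.473×1.41 = 25.644 + 234.75 + 96.546 = 356.94 W.
Ideal ⇒ P_in = P_out, so I_p = P_out/V_p = 356.94/220 = 1.62 A.

I_p ≈ 1.62 A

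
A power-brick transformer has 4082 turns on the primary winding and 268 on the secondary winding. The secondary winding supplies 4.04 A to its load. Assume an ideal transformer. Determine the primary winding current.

For an ideal transformer I_p/I_s = N_s/N_p, so I_p = 4.04 × 268/4082 = 0.265 A.

I_p ≈ 0.265 A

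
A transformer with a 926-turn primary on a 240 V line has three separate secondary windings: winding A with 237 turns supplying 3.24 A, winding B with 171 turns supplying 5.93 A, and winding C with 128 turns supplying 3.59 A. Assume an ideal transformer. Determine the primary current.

V_A = 240 × 237/926 = 61.425 V; V_B = 240 × 171/926 = 44.320 V; V_C = 240 × 128/926 = 33.175 V.
P_out = V_A I_A + V_B I_B + V_C I_C = 61.425×3.24 + 44.320×5.93 + 33.175×3.59 = 199.02 + 262.82 + 119.10 = 580.93 W.
Ideal ⇒ P_in = P_out, so I_p = P_out/V_p = 580.93/240 = 2.42 A.

I_p ≈ 2.42 A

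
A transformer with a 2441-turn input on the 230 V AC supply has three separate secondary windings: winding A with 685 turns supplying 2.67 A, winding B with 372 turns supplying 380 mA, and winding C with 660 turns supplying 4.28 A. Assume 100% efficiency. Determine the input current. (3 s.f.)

I_in ≈ 1.96 A

V_A = 230 × 685/2441 = 64.543 V; V_B = 230 × 372/2441 = 35.051 V; V_C = 230 × 660/2441 = 62.188 V.
P_out = V_A I_A + V_B I_B + V_C I_C = 64.543×2.67 + 35.051×0.380 + 62.188×4.28 = 172.33 + 13.319 + 266.16 = 451.81 W.
Ideal ⇒ P_in = P_out, so I_in = P_out/V_in = 451.81/230 = 1.96 A.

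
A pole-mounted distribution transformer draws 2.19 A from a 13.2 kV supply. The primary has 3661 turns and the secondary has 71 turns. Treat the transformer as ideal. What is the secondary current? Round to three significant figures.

I_s/I_p = N_p/N_s, so I_s = 2.19 × 3661/71 = 113 A.

I_s ≈ 113 A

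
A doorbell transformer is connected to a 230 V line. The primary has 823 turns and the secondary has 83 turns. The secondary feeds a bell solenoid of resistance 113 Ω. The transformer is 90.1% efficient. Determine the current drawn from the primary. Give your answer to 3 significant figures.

V_s = 230 × 83/823 = 23.196 V.
I_s = V_s/R = 23.196/113 = 0.20527 A.
P_out = V_s I_s = 23.196 × 0.20527 = 4.7614 W.
P_in = P_out/η = 4.7614/0.901 = 5.2846 W.
I_p = P_in/V_p = 5.2846/230 = 0.0230 A.

I_p ≈ 0.0230 A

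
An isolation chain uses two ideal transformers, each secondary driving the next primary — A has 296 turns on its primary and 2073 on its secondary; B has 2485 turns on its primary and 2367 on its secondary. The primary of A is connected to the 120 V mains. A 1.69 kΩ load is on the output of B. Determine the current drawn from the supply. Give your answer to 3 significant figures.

I_supply ≈ 3.16 A

After A: V = 120.00 × 2073/296 = 840.41 V.
After B: V = 840.41 × 2367/2485 = 800.50 V.
I_load = 800.50/1690 = 0.47367 A, so P_out = 800.50 × 0.47367 = 379.17 W.
All ideal ⇒ P_in = P_out, so I_supply = 379.17/120 = 3.16 A.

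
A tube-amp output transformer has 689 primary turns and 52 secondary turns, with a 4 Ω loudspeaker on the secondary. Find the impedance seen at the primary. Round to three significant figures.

Z_p = (N_p/N_s)² × Z_s = (689/52)² × 4 = 702 Ω.

Z_p ≈ 702 Ω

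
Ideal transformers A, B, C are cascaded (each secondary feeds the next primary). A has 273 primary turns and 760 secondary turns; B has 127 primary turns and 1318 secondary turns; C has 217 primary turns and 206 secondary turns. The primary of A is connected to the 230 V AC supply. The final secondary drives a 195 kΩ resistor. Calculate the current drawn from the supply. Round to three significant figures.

Secondary of A: V = 230.00 × 760/273 = 640.29 V.
Secondary of B: V = 640.29 × 1318/127 = 6644.9 V.
Secondary of C: V = 6644.9 × 206/217 = 6308.1 V.
I_load = 6308.1/195000 = 0.032349 A, so P_out = 6308.1 × 0.032349 = 204.06 W.
All ideal ⇒ P_in = P_out, so I_supply = 204.06/230 = 0.887 A.

I_supply ≈ 0.887 A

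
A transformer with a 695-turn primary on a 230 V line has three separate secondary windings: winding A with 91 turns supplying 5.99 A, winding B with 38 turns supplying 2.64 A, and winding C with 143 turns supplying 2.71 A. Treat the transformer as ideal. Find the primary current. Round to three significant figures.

V_A = 230 × 91/695 = 30.115 V; V_B = 230 × 38/695 = 12.576 V; V_C = 230 × 143/695 = 47.324 V.
P_out = V_A I_A + V_B I_B + V_C I_C = 30.115×5.99 + 12.576×2.64 + 47.324×2.71 = 180.39 + 33.199 + 128.25 = 341.84 W.
Ideal ⇒ P_in = P_out, so I_p = P_out/V_p = 341.84/230 = 1.49 A.

I_p ≈ 1.49 A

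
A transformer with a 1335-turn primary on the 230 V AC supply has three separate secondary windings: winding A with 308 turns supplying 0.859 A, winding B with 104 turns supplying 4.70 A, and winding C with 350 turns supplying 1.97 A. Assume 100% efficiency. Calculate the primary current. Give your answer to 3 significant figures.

I_p ≈ 1.08 A

V_A = 230 × 308/1335 = 53.064 V; V_B = 230 × 104/1335 = 17.918 V; V_C = 230 × 350/1335 = 60.300 V.
P_out = V_A I_A + V_B I_B + V_C I_C = 53.064×0.859 + 17.918×4.70 + 60.300×1.97 = 45.582 + 84.213 + 118.79 = 248.58 W.
Ideal ⇒ P_in = P_out, so I_p = P_out/V_p = 248.58/230 = 1.08 A.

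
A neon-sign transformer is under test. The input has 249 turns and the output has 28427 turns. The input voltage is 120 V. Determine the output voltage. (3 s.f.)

V_out ≈ 13700 V

V_out/V_in = N_out/N_in, so V_out = 120 × 28427/249 = 13700 V.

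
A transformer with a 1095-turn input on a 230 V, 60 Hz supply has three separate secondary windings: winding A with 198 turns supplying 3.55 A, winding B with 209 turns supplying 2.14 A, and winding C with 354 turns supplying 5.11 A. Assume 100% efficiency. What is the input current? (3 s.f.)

I_in ≈ 2.70 A

V_A = 230 × 198/1095 = 41.589 V; V_B = 230 × 209/1095 = 43.900 V; V_C = 230 × 354/1095 = 74.356 V.
P_out = V_A I_A + V_B I_B + V_C I_C = 41.589×3.55 + 43.900×2.14 + 74.356×5.11 = 147.64 + 93.945 + 379.96 = 621.55 W.
Ideal ⇒ P_in = P_out, so I_in = P_out/V_in = 621.55/230 = 2.70 A.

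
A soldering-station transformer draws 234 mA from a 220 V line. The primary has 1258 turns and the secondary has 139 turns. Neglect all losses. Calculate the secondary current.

I_s/I_p = N_p/N_s, so I_s = 0.234 × 1258/139 = 2.12 A.

I_s ≈ 2.12 A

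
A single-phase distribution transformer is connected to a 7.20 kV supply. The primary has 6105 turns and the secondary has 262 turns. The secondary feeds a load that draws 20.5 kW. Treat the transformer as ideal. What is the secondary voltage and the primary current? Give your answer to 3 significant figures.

V_s ≈ 309 V, I_p ≈ 2.85 A

V_s = V_p × N_s/N_p = 7200 × 262/6105 = 308.99 V.
I_s = P/V_s = 20500/308.99 = 66.345 A.
I_p = I_s × N_s/N_p = 66.345 × 262/6105 = 2.85 A.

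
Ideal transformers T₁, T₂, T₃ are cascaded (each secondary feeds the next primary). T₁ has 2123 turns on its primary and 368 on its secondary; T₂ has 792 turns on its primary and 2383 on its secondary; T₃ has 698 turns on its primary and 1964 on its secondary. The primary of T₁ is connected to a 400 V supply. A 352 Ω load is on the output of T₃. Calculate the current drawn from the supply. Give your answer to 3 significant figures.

Secondary of T₁: V = 400.00 × 368/2123 = 69.336 V.
Secondary of T₂: V = 69.336 × 2383/792 = 208.62 V.
Secondary of T₃: V = 208.62 × 1964/698 = 587.01 V.
I_load = 587.01/352 = 1.6676 A, so P_out = 587.01 × 1.6676 = 978.91 W.
All ideal ⇒ P_in = P_out, so I_supply = 978.91/400 = 2.45 A.

I_supply ≈ 2.45 A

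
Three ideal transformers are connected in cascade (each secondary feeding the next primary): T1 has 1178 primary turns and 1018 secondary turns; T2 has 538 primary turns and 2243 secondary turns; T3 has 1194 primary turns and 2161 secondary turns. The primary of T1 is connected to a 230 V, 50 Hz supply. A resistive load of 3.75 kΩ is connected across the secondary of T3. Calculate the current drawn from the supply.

After T1: V = 230.00 × 1018/1178 = 198.76 V.
After T2: V = 198.76 × 2243/538 = 828.66 V.
After T3: V = 828.66 × 2161/1194 = 1499.8 V.
I_load = 1499.8/3750 = 0.39994 A, so P_out = 1499.8 × 0.39994 = 599.82 W.
All ideal ⇒ P_in = P_out, so I_supply = 599.82/230 = 2.61 A.

I_supply ≈ 2.61 A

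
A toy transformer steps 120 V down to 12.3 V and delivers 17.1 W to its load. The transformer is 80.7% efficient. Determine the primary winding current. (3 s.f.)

I_p ≈ 0.177 A

P_in = P_out/η = 17.1/0.807 = 21.190 W.
I_p = P_in/V_p = 21.190/120 = 0.177 A.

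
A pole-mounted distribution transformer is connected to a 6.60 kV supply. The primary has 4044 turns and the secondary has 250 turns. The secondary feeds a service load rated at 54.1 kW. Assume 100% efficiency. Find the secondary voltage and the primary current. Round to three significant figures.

V_s = V_p × N_s/N_p = 6600 × 250/4044 = 408.01 V.
I_s = P/V_s = 54100/408.01 = 132.59 A.
I_p = I_s × N_s/N_p = 132.59 × 250/4044 = 8.20 A.

V_s ≈ 408 V, I_p ≈ 8.20 A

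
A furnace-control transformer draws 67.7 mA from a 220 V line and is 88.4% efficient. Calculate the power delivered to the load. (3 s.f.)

P_out ≈ 13.2 W

P_in = V_p I_p = 220 × 0.0677 = 14.894 W.
P_out = η P_in = 0.884 × 14.894 = 13.2 W.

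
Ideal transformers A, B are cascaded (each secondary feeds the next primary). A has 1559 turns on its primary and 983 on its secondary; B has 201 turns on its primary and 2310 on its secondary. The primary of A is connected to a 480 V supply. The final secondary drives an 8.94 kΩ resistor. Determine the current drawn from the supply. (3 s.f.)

After A: V = 480.00 × 983/1559 = 302.66 V.
After B: V = 302.66 × 2310/201 = 3478.3 V.
I_load = 3478.3/8940 = 0.38907 A, so P_out = 3478.3 × 0.38907 = 1353.3 W.
All ideal ⇒ P_in = P_out, so I_supply = 1353.3/480 = 2.82 A.

I_supply ≈ 2.82 A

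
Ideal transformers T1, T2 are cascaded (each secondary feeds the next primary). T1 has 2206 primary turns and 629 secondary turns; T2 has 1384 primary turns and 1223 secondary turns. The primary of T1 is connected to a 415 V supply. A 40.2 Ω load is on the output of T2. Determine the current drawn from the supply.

I_supply ≈ 0.655 A

After T1: V = 415.00 × 629/2206 = 118.33 V.
After T2: V = 118.33 × 1223/1384 = 104.56 V.
I_load = 104.56/40.2 = 2.6011 A, so P_out = 104.56 × 2.6011 = 271.98 W.
All ideal ⇒ P_in = P_out, so I_supply = 271.98/415 = 0.655 A.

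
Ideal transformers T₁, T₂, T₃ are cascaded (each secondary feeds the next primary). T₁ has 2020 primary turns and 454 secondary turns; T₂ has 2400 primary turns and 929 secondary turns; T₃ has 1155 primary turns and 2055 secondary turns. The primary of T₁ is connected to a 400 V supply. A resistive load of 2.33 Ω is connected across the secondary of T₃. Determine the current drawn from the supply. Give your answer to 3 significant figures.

Secondary of T₁: V = 400.00 × 454/2020 = 89.901 V.
Secondary of T₂: V = 89.901 × 929/2400 = 34.799 V.
Secondary of T₃: V = 34.799 × 2055/1155 = 61.915 V.
I_load = 61.915/2.33 = 26.573 A, so P_out = 61.915 × 26.573 = 1645.3 W.
All ideal ⇒ P_in = P_out, so I_supply = 1645.3/400 = 4.11 A.

I_supply ≈ 4.11 A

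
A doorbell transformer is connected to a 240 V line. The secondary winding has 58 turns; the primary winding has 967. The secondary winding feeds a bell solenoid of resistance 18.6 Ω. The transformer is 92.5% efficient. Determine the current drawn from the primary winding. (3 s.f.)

I_p ≈ 0.0502 A

V_s = 240 × 58/967 = 14.395 V.
I_s = V_s/R = 14.395/18.6 = 0.77393 A.
P_out = V_s I_s = 14.395 × 0.77393 = 11.141 W.
P_in = P_out/η = 11.141/0.925 = 12.044 W.
I_p = P_in/V_p = 12.044/240 = 0.0502 A.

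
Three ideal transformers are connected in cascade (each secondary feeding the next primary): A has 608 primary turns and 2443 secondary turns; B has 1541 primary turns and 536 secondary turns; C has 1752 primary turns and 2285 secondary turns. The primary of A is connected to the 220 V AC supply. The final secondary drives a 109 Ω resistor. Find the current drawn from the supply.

I_supply ≈ 6.71 A

Secondary of A: V = 220.00 × 2443/608 = 883.98 V.
Secondary of B: V = 883.98 × 536/1541 = 307.47 V.
Secondary of C: V = 307.47 × 2285/1752 = 401.01 V.
I_load = 401.01/109 = 3.6790 A, so P_out = 401.01 × 3.6790 = 1475.3 W.
All ideal ⇒ P_in = P_out, so I_supply = 1475.3/220 = 6.71 A.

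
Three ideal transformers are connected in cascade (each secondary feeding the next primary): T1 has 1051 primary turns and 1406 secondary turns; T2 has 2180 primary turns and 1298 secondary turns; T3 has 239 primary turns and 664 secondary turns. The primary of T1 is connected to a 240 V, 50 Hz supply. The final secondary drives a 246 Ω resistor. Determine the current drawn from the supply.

Secondary of T1: V = 240.00 × 1406/1051 = 321.07 V.
Secondary of T2: V = 321.07 × 1298/2180 = 191.17 V.
Secondary of T3: V = 191.17 × 664/239 = 531.11 V.
I_load = 531.11/246 = 2.1590 A, so P_out = 531.11 × 2.1590 = 1146.6 W.
All ideal ⇒ P_in = P_out, so I_supply = 1146.6/240 = 4.78 A.

I_supply ≈ 4.78 A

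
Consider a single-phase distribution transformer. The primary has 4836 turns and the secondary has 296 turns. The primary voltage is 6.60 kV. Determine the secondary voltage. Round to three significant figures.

V_s/V_p = N_s/N_p, so V_s = 6600 × 296/4836 = 404 V.

V_s ≈ 404 V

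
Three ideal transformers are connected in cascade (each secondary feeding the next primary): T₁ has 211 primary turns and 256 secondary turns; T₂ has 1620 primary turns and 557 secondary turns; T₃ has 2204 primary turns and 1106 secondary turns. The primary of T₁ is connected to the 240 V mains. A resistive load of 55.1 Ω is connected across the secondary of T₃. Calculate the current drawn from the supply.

Secondary of T₁: V = 240.00 × 256/211 = 291.18 V.
Secondary of T₂: V = 291.18 × 557/1620 = 100.12 V.
Secondary of T₃: V = 100.12 × 1106/2204 = 50.240 V.
I_load = 50.240/55.1 = 0.91180 A, so P_out = 50.240 × 0.91180 = 45.809 W.
All ideal ⇒ P_in = P_out, so I_supply = 45.809/240 = 0.191 A.

I_supply ≈ 0.191 A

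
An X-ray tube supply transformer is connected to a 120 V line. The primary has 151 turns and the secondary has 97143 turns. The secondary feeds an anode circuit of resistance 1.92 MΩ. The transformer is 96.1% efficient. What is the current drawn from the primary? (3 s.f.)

V_s = 120 × 97143/151 = 77200 V.
I_s = V_s/R = 77200/(1.92×10^6) = 0.040208 A.
P_out = V_s I_s = 77200 × 0.040208 = 3104.1 W.
P_in = P_out/η = 3104.1/0.961 = 3230.0 W.
I_p = P_in/V_p = 3230.0/120 = 26.9 A.

I_p ≈ 26.9 A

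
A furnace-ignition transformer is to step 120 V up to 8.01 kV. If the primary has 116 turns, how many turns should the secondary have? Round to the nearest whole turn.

N_s = 7743 turns

N_s/N_p = V_s/V_p, so N_s = 116 × 8010/120 = 7743.0 ≈ 7743 turns.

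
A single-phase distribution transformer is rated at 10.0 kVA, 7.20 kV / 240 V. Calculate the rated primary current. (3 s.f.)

I_p = S/V_p = 10000/7200 = 1.39 A.

I_p ≈ 1.39 A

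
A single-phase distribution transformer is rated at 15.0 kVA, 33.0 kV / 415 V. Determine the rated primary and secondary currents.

I_p ≈ 0.455 A, I_s ≈ 36.1 A

I_p = S/V_p = 15000/33000 = 0.455 A.
I_s = S/V_s = 15000/415 = 36.1 A.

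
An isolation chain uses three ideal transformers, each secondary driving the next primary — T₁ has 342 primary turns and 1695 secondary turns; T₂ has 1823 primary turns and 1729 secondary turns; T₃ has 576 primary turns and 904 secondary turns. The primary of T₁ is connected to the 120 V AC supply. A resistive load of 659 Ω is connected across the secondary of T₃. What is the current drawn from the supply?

I_supply ≈ 9.91 A

Secondary of T₁: V = 120.00 × 1695/342 = 594.74 V.
Secondary of T₂: V = 594.74 × 1729/1823 = 564.07 V.
Secondary of T₃: V = 564.07 × 904/576 = 885.28 V.
I_load = 885.28/659 = 1.3434 A, so P_out = 885.28 × 1.3434 = 1189.2 W.
All ideal ⇒ P_in = P_out, so I_supply = 1189.2/120 = 9.91 A.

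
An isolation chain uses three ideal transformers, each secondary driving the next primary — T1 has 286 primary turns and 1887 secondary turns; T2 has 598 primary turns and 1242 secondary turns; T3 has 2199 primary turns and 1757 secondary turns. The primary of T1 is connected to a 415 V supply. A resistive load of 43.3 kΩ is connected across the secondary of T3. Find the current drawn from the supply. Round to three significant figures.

Secondary of T1: V = 415.00 × 1887/286 = 2738.1 V.
Secondary of T2: V = 2738.1 × 1242/598 = 5686.9 V.
Secondary of T3: V = 5686.9 × 1757/2199 = 4543.8 V.
I_load = 4543.8/43300 = 0.10494 A, so P_out = 4543.8 × 0.10494 = 476.82 W.
All ideal ⇒ P_in = P_out, so I_supply = 476.82/415 = 1.15 A.

I_supply ≈ 1.15 A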